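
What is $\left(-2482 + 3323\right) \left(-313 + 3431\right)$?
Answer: $2622238$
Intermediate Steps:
$\left(-2482 + 3323\right) \left(-313 + 3431\right) = 841 \cdot 3118 = 2622238$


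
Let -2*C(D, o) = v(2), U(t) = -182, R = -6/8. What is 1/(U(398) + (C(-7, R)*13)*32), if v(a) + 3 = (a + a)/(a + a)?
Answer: 1/234 ≈ 0.0042735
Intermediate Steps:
R = -¾ (R = -6*⅛ = -¾ ≈ -0.75000)
v(a) = -2 (v(a) = -3 + (a + a)/(a + a) = -3 + (2*a)/((2*a)) = -3 + (2*a)*(1/(2*a)) = -3 + 1 = -2)
C(D, o) = 1 (C(D, o) = -½*(-2) = 1)
1/(U(398) + (C(-7, R)*13)*32) = 1/(-182 + (1*13)*32) = 1/(-182 + 13*32) = 1/(-182 + 416) = 1/234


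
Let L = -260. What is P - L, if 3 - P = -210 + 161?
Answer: 312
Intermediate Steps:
P = 52 (P = 3 - (-210 + 161) = 3 - 1*(-49) = 3 + 49 = 52)
P - L = 52 - 1*(-260) = 52 + 260 = 312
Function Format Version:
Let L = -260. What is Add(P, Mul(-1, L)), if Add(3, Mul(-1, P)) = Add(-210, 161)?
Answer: 312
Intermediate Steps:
P = 52 (P = Add(3, Mul(-1, Add(-210, 161))) = Add(3, Mul(-1, -49)) = Add(3, 49) = 52)
Add(P, Mul(-1, L)) = Add(52, Mul(-1, -260)) = Add(52, 260) = 312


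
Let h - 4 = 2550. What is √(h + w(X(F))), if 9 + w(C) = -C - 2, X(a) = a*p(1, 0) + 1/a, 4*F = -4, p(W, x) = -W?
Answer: √2543 ≈ 50.428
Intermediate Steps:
h = 2554 (h = 4 + 2550 = 2554)
F = -1 (F = (¼)*(-4) = -1)
X(a) = 1/a - a (X(a) = a*(-1*1) + 1/a = a*(-1) + 1/a = -a + 1/a = 1/a - a)
w(C) = -11 - C (w(C) = -9 + (-C - 2) = -9 + (-2 - C) = -11 - C)
√(h + w(X(F))) = √(2554 + (-11 - (1/(-1) - 1*(-1)))) = √(2554 + (-11 - (-1 + 1))) = √(2554 + (-11 - 1*0)) = √(2554 + (-11 + 0)) = √(2554 - 11) = √2543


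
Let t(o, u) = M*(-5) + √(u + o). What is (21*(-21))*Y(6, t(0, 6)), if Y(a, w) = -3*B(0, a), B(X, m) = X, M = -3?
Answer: 0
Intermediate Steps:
t(o, u) = 15 + √(o + u) (t(o, u) = -3*(-5) + √(u + o) = 15 + √(o + u))
Y(a, w) = 0 (Y(a, w) = -3*0 = 0)
(21*(-21))*Y(6, t(0, 6)) = (21*(-21))*0 = -441*0 = 0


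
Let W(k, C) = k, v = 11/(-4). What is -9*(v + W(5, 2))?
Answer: -81/4 ≈ -20.250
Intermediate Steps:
v = -11/4 (v = 11*(-1/4) = -11/4 ≈ -2.7500)
-9*(v + W(5, 2)) = -9*(-11/4 + 5) = -9*9/4 = -81/4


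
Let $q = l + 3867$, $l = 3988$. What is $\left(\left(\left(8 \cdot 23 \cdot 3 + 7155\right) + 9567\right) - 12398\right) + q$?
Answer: $12731$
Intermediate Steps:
$q = 7855$ ($q = 3988 + 3867 = 7855$)
$\left(\left(\left(8 \cdot 23 \cdot 3 + 7155\right) + 9567\right) - 12398\right) + q = \left(\left(\left(8 \cdot 23 \cdot 3 + 7155\right) + 9567\right) - 12398\right) + 7855 = \left(\left(\left(184 \cdot 3 + 7155\right) + 9567\right) - 12398\right) + 7855 = \left(\left(\left(552 + 7155\right) + 9567\right) - 12398\right) + 7855 = \left(\left(7707 + 9567\right) - 12398\right) + 7855 = \left(17274 - 12398\right) + 7855 = 4876 + 7855 = 12731$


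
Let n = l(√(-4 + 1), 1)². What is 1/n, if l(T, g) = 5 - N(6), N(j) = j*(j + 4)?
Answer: 1/3025 ≈ 0.00033058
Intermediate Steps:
N(j) = j*(4 + j)
l(T, g) = -55 (l(T, g) = 5 - 6*(4 + 6) = 5 - 6*10 = 5 - 1*60 = 5 - 60 = -55)
n = 3025 (n = (-55)² = 3025)
1/n = 1/3025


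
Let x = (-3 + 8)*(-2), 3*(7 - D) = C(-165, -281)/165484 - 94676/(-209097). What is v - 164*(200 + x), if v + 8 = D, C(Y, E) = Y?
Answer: -294066712587733/9436965804 ≈ -31161.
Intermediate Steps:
D = 64637591339/9436965804 (D = 7 - (-165/165484 - 94676/(-209097))/3 = 7 - (-165*1/165484 - 94676*(-1/209097))/3 = 7 - (-15/15044 + 94676/209097)/3 = 7 - ⅓*1421169289/3145655268 = 7 - 1421169289/9436965804 = 64637591339/9436965804 ≈ 6.8494)
x = -10 (x = 5*(-2) = -10)
v = -10858135093/9436965804 (v = -8 + 64637591339/9436965804 = -10858135093/9436965804 ≈ -1.1506)
v - 164*(200 + x) = -10858135093/9436965804 - 164*(200 - 10) = -10858135093/9436965804 - 164*190 = -10858135093/9436965804 - 1*31160 = -10858135093/9436965804 - 31160 = -294066712587733/9436965804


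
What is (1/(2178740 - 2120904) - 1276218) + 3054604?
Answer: 102854732697/57836 ≈ 1.7784e+6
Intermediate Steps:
(1/(2178740 - 2120904) - 1276218) + 3054604 = (1/57836 - 1276218) + 3054604 = -73811344247/57836 + 3054604 = 102854732697/57836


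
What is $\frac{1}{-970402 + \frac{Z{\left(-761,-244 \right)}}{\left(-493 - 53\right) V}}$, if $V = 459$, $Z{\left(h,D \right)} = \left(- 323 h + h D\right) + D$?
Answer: $- \frac{250614}{243196758071} \approx -1.0305 \cdot 10^{-6}$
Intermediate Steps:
$Z{\left(h,D \right)} = D - 323 h + D h$ ($Z{\left(h,D \right)} = \left(- 323 h + D h\right) + D = D - 323 h + D h$)
$\frac{1}{-970402 + \frac{Z{\left(-761,-244 \right)}}{\left(-493 - 53\right) V}} = \frac{1}{-970402 + \frac{-244 - -245803 - -185684}{\left(-493 - 53\right) 459}} = \frac{1}{-970402 + \frac{-244 + 245803 + 185684}{\left(-546\right) 459}} = \frac{1}{-970402 + \frac{431243}{-250614}} = \frac{1}{-970402 + 431243 \left(- \frac{1}{250614}\right)} = \frac{1}{-970402 - \frac{431243}{250614}} = \frac{1}{- \frac{243196758071}{250614}} = - \frac{250614}{243196758071}$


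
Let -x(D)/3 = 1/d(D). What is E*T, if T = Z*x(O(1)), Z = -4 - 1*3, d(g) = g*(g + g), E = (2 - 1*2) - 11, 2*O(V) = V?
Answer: -462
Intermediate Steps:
O(V) = V/2
E = -11 (E = (2 - 2) - 11 = 0 - 11 = -11)
d(g) = 2*g² (d(g) = g*(2*g) = 2*g²)
x(D) = -3/(2*D²) (x(D) = -3*1/(2*D²) = -3/(2*D²))
Z = -7 (Z = -4 - 3 = -7)
T = 42 (T = -(-21)/(2*((½)*1)²) = -(-21)/(2*2⁻²) = -(-21)*4/2 = -7*(-6) = 42)
E*T = -11*42 = -462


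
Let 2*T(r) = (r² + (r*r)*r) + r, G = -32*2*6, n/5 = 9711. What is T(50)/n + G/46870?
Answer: 297048913/227577285 ≈ 1.3053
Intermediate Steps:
n = 48555 (n = 5*9711 = 48555)
G = -384 (G = -64*6 = -384)
T(r) = r/2 + r²/2 + r³/2 (T(r) = ((r² + (r*r)*r) + r)/2 = ((r² + r²*r) + r)/2 = ((r² + r³) + r)/2 = (r + r² + r³)/2 = r/2 + r²/2 + r³/2)
T(50)/n + G/46870 = ((½)*50*(1 + 50 + 50²))/48555 - 384/46870 = ((½)*50*(1 + 50 + 2500))*(1/48555) - 384*1/46870 = ((½)*50*2551)*(1/48555) - 192/23435 = 63775*(1/48555) - 192/23435 = 12755/9711 - 192/23435 = 297048913/227577285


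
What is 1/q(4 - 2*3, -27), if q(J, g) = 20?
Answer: 1/20 ≈ 0.050000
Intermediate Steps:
1/q(4 - 2*3, -27) = 1/20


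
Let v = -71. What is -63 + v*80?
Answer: -5743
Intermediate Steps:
-63 + v*80 = -63 - 71*80 = -63 - 5680 = -5743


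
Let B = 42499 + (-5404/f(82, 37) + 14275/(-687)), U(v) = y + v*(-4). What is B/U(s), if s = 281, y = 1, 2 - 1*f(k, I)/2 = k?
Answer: -1168229657/30860040 ≈ -37.856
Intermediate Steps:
f(k, I) = 4 - 2*k
U(v) = 1 - 4*v (U(v) = 1 + v*(-4) = 1 - 4*v)
B = 1168229657/27480 (B = 42499 + (-5404/(4 - 2*82) + 14275/(-687)) = 42499 + (-5404/(4 - 164) + 14275*(-1/687)) = 42499 + (-5404/(-160) - 14275/687) = 42499 + (-5404*(-1/160) - 14275/687) = 42499 + (1351/40 - 14275/687) = 42499 + 357137/27480 = 1168229657/27480 ≈ 42512.)
B/U(s) = 1168229657/(27480*(1 - 4*281)) = 1168229657/(27480*(1 - 1124)) = (1168229657/27480)/(-1123) = (1168229657/27480)*(-1/1123) = -1168229657/30860040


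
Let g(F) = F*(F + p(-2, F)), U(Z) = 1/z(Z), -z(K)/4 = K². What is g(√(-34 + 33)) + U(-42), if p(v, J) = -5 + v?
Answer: -7057/7056 - 7*I ≈ -1.0001 - 7.0*I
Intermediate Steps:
z(K) = -4*K²
U(Z) = -1/(4*Z²) (U(Z) = 1/(-4*Z²) = -1/(4*Z²))
g(F) = F*(-7 + F) (g(F) = F*(F + (-5 - 2)) = F*(F - 7) = F*(-7 + F))
g(√(-34 + 33)) + U(-42) = √(-34 + 33)*(-7 + √(-34 + 33)) - ¼/(-42)² = √(-1)*(-7 + √(-1)) - ¼*1/1764 = I*(-7 + I) - 1/7056 = -1/7056 + I*(-7 + I)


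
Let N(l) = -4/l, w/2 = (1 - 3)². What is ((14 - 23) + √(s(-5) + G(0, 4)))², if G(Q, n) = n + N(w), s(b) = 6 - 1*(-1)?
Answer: (-18 + √42)²/4 ≈ 33.173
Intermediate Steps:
w = 8 (w = 2*(1 - 3)² = 2*(-2)² = 2*4 = 8)
s(b) = 7 (s(b) = 6 + 1 = 7)
G(Q, n) = -½ + n (G(Q, n) = n - 4/8 = n - 4*⅛ = n - ½ = -½ + n)
((14 - 23) + √(s(-5) + G(0, 4)))² = ((14 - 23) + √(7 + (-½ + 4)))² = (-9 + √(7 + 7/2))² = (-9 + √(21/2))² = (-9 + √42/2)²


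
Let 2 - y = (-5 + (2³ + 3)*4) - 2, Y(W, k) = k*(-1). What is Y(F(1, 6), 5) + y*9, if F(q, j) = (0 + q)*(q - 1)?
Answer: -320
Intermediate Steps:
F(q, j) = q*(-1 + q)
Y(W, k) = -k
y = -35 (y = 2 - ((-5 + (2³ + 3)*4) - 2) = 2 - ((-5 + (8 + 3)*4) - 2) = 2 - ((-5 + 11*4) - 2) = 2 - ((-5 + 44) - 2) = 2 - (39 - 2) = 2 - 1*37 = 2 - 37 = -35)
Y(F(1, 6), 5) + y*9 = -1*5 - 35*9 = -5 - 315 = -320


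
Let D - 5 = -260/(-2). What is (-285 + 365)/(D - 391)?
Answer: -5/16 ≈ -0.31250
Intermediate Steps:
D = 135 (D = 5 - 260/(-2) = 5 - 260*(-1/2) = 5 + 130 = 135)
(-285 + 365)/(D - 391) = (-285 + 365)/(135 - 391) = 80/(-256) = 80*(-1/256) = -5/16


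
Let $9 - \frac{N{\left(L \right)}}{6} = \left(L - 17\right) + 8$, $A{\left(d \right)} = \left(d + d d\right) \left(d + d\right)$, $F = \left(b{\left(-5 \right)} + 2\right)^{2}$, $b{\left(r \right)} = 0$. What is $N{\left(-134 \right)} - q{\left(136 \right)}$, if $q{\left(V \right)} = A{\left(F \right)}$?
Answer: $752$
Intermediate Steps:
$F = 4$ ($F = \left(0 + 2\right)^{2} = 2^{2} = 4$)
$A{\left(d \right)} = 2 d \left(d + d^{2}\right)$ ($A{\left(d \right)} = \left(d + d^{2}\right) 2 d = 2 d \left(d + d^{2}\right)$)
$q{\left(V \right)} = 160$ ($q{\left(V \right)} = 2 \cdot 4^{2} \left(1 + 4\right) = 2 \cdot 16 \cdot 5 = 160$)
$N{\left(L \right)} = 108 - 6 L$ ($N{\left(L \right)} = 54 - 6 \left(\left(L - 17\right) + 8\right) = 54 - 6 \left(\left(-17 + L\right) + 8\right) = 54 - 6 \left(-9 + L\right) = 54 - \left(-54 + 6 L\right) = 108 - 6 L$)
$N{\left(-134 \right)} - q{\left(136 \right)} = \left(108 - -804\right) - 160 = \left(108 + 804\right) - 160 = 912 - 160 = 752$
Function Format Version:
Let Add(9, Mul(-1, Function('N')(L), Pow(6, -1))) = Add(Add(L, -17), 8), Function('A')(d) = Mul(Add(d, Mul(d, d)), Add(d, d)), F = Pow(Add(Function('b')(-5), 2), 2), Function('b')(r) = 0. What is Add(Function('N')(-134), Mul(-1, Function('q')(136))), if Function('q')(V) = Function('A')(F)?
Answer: 752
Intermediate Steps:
F = 4 (F = Pow(Add(0, 2), 2) = Pow(2, 2) = 4)
Function('A')(d) = Mul(2, d, Add(d, Pow(d, 2))) (Function('A')(d) = Mul(Add(d, Pow(d, 2)), Mul(2, d)) = Mul(2, d, Add(d, Pow(d, 2))))
Function('q')(V) = 160 (Function('q')(V) = Mul(2, Pow(4, 2), Add(1, 4)) = Mul(2, 16, 5) = 160)
Function('N')(L) = Add(108, Mul(-6, L)) (Function('N')(L) = Add(54, Mul(-6, Add(Add(L, -17), 8))) = Add(54, Mul(-6, Add(Add(-17, L), 8))) = Add(54, Mul(-6, Add(-9, L))) = Add(54, Add(54, Mul(-6, L))) = Add(108, Mul(-6, L)))
Add(Function('N')(-134), Mul(-1, Function('q')(136))) = Add(Add(108, Mul(-6, -134)), Mul(-1, 160)) = Add(Add(108, 804), -160) = Add(912, -160) = 752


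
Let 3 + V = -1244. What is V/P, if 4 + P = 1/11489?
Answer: 14326783/45955 ≈ 311.76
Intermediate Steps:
P = -45955/11489 (P = -4 + 1/11489 = -45955/11489 ≈ -3.9999)
V = -1247 (V = -3 - 1244 = -1247)
V/P = -1247/(-45955/11489) = -1247*(-11489/45955) = 14326783/45955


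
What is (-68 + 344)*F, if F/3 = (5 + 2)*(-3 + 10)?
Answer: 40572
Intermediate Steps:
F = 147 (F = 3*((5 + 2)*(-3 + 10)) = 3*(7*7) = 3*49 = 147)
(-68 + 344)*F = (-68 + 344)*147 = 276*147 = 40572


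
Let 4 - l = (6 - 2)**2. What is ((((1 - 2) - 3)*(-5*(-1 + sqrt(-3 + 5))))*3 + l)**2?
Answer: 12384 - 8640*sqrt(2) ≈ 165.19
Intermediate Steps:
l = -12 (l = 4 - (6 - 2)**2 = 4 - 1*4**2 = 4 - 1*16 = 4 - 16 = -12)
((((1 - 2) - 3)*(-5*(-1 + sqrt(-3 + 5))))*3 + l)**2 = ((((1 - 2) - 3)*(-5*(-1 + sqrt(-3 + 5))))*3 - 12)**2 = (((-1 - 3)*(-5*(-1 + sqrt(2))))*3 - 12)**2 = (-4*(5 - 5*sqrt(2))*3 - 12)**2 = ((-20 + 20*sqrt(2))*3 - 12)**2 = ((-60 + 60*sqrt(2)) - 12)**2 = (-72 + 60*sqrt(2))**2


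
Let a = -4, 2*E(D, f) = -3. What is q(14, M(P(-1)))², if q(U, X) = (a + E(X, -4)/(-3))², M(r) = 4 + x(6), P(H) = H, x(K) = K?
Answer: 2401/16 ≈ 150.06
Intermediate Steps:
E(D, f) = -3/2 (E(D, f) = (½)*(-3) = -3/2)
M(r) = 10 (M(r) = 4 + 6 = 10)
q(U, X) = 49/4 (q(U, X) = (-4 - 3/2/(-3))² = (-4 - 3/2*(-⅓))² = (-4 + ½)² = (-7/2)² = 49/4)
q(14, M(P(-1)))² = (49/4)² = 2401/16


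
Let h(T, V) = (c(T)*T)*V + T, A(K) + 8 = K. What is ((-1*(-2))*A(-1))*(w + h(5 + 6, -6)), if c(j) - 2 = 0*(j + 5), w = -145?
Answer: 4788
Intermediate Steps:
A(K) = -8 + K
c(j) = 2 (c(j) = 2 + 0*(j + 5) = 2 + 0*(5 + j) = 2 + 0 = 2)
h(T, V) = T + 2*T*V (h(T, V) = (2*T)*V + T = 2*T*V + T = T + 2*T*V)
((-1*(-2))*A(-1))*(w + h(5 + 6, -6)) = ((-1*(-2))*(-8 - 1))*(-145 + (5 + 6)*(1 + 2*(-6))) = (2*(-9))*(-145 + 11*(1 - 12)) = -18*(-145 + 11*(-11)) = -18*(-145 - 121) = -18*(-266) = 4788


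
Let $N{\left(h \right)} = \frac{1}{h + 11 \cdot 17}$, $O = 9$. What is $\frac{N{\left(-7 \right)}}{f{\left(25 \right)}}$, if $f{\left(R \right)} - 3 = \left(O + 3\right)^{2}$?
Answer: $\frac{1}{26460} \approx 3.7793 \cdot 10^{-5}$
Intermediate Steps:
$f{\left(R \right)} = 147$ ($f{\left(R \right)} = 3 + \left(9 + 3\right)^{2} = 3 + 12^{2} = 3 + 144 = 147$)
$N{\left(h \right)} = \frac{1}{187 + h}$ ($N{\left(h \right)} = \frac{1}{h + 187} = \frac{1}{187 + h}$)
$\frac{N{\left(-7 \right)}}{f{\left(25 \right)}} = \frac{1}{\left(187 - 7\right) 147} = \frac{1}{180} \cdot \frac{1}{147} = \frac{1}{26460}$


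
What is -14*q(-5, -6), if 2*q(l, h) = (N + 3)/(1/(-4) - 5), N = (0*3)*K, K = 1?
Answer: 4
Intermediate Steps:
N = 0 (N = (0*3)*1 = 0*1 = 0)
q(l, h) = -2/7 (q(l, h) = ((0 + 3)/(1/(-4) - 5))/2 = (3/(-1/4 - 5))/2 = (3/(-21/4))/2 = (3*(-4/21))/2 = (1/2)*(-4/7) = -2/7)
-14*q(-5, -6) = -14*(-2/7) = 4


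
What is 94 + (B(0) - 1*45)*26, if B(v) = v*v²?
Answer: -1076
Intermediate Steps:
B(v) = v³
94 + (B(0) - 1*45)*26 = 94 + (0³ - 1*45)*26 = 94 + (0 - 45)*26 = 94 - 45*26 = 94 - 1170 = -1076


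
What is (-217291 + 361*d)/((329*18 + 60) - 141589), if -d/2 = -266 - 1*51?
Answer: -11583/135607 ≈ -0.085416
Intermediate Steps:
d = 634 (d = -2*(-266 - 1*51) = -2*(-266 - 51) = -2*(-317) = 634)
(-217291 + 361*d)/((329*18 + 60) - 141589) = (-217291 + 361*634)/((329*18 + 60) - 141589) = (-217291 + 228874)/((5922 + 60) - 141589) = 11583/(5982 - 141589) = 11583/(-135607) = 11583*(-1/135607) = -11583/135607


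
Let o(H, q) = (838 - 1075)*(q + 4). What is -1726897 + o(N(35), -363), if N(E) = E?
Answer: -1641814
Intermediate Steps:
o(H, q) = -948 - 237*q (o(H, q) = -237*(4 + q) = -948 - 237*q)
-1726897 + o(N(35), -363) = -1726897 + (-948 - 237*(-363)) = -1726897 + (-948 + 86031) = -1726897 + 85083 = -1641814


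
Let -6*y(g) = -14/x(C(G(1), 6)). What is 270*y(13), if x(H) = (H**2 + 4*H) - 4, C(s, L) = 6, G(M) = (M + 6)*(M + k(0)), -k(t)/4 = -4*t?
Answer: 45/4 ≈ 11.250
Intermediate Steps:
k(t) = 16*t (k(t) = -(-16)*t = 16*t)
G(M) = M*(6 + M) (G(M) = (M + 6)*(M + 16*0) = (6 + M)*(M + 0) = (6 + M)*M = M*(6 + M))
x(H) = -4 + H**2 + 4*H
y(g) = 1/24 (y(g) = -(-7)/(3*(-4 + 6**2 + 4*6)) = -(-7)/(3*(-4 + 36 + 24)) = -(-7)/(3*56) = -1/6*(-1/4) = 1/24)
270*y(13) = 270*(1/24) = 45/4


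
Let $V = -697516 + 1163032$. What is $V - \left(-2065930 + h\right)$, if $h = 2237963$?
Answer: $293483$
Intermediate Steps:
$V = 465516$
$V - \left(-2065930 + h\right) = 465516 + \left(2065930 - 2237963\right) = 465516 - 172033 = 293483$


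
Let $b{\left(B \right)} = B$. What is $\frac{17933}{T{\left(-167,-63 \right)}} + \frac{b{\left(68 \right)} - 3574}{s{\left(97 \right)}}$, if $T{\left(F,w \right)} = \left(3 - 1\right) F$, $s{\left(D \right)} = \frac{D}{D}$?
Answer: $- \frac{1188937}{334} \approx -3559.7$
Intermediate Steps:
$s{\left(D \right)} = 1$
$T{\left(F,w \right)} = 2 F$
$\frac{17933}{T{\left(-167,-63 \right)}} + \frac{b{\left(68 \right)} - 3574}{s{\left(97 \right)}} = \frac{17933}{2 \left(-167\right)} + \frac{68 - 3574}{1} = \frac{17933}{-334} - 3506 = 17933 \left(- \frac{1}{334}\right) - 3506 = - \frac{17933}{334} - 3506 = - \frac{1188937}{334}$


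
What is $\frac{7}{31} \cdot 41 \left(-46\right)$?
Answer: $- \frac{13202}{31} \approx -425.87$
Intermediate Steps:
$\frac{7}{31} \cdot 41 \left(-46\right) = \frac{287}{31} \left(-46\right) = - \frac{13202}{31}$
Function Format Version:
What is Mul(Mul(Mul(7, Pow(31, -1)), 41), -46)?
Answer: Rational(-13202, 31) ≈ -425.87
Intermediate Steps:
Mul(Mul(Mul(7, Pow(31, -1)), 41), -46) = Mul(Mul(Mul(7, Rational(1, 31)), 41), -46) = Mul(Mul(Rational(7, 31), 41), -46) = Mul(Rational(287, 31), -46) = Rational(-13202, 31)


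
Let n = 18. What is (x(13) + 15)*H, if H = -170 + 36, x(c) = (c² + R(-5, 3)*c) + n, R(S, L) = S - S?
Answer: -27068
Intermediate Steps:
R(S, L) = 0
x(c) = 18 + c² (x(c) = (c² + 0*c) + 18 = (c² + 0) + 18 = c² + 18 = 18 + c²)
H = -134
(x(13) + 15)*H = ((18 + 13²) + 15)*(-134) = ((18 + 169) + 15)*(-134) = (187 + 15)*(-134) = 202*(-134) = -27068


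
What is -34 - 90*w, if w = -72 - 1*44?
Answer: 10406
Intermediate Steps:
w = -116 (w = -72 - 44 = -116)
-34 - 90*w = -34 - 90*(-116) = -34 + 10440 = 10406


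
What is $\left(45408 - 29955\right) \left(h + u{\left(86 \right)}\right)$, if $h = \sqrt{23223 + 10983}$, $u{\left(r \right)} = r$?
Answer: $1328958 + 15453 \sqrt{34206} \approx 4.187 \cdot 10^{6}$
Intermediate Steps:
$h = \sqrt{34206} \approx 184.95$
$\left(45408 - 29955\right) \left(h + u{\left(86 \right)}\right) = \left(45408 - 29955\right) \left(\sqrt{34206} + 86\right) = 15453 \left(86 + \sqrt{34206}\right) = 1328958 + 15453 \sqrt{34206}$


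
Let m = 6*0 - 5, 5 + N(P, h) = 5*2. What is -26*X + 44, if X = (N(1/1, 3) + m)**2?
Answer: 44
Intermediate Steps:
N(P, h) = 5 (N(P, h) = -5 + 5*2 = -5 + 10 = 5)
m = -5 (m = 0 - 5 = -5)
X = 0 (X = (5 - 5)**2 = 0**2 = 0)
-26*X + 44 = -26*0 + 44 = 0 + 44 = 44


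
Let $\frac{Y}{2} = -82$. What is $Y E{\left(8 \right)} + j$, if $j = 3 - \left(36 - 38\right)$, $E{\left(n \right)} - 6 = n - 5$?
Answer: $-1471$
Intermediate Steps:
$E{\left(n \right)} = 1 + n$ ($E{\left(n \right)} = 6 + \left(n - 5\right) = 6 + \left(-5 + n\right) = 1 + n$)
$Y = -164$ ($Y = 2 \left(-82\right) = -164$)
$j = 5$ ($j = 3 - -2 = 3 + 2 = 5$)
$Y E{\left(8 \right)} + j = - 164 \left(1 + 8\right) + 5 = \left(-164\right) 9 + 5 = -1476 + 5 = -1471$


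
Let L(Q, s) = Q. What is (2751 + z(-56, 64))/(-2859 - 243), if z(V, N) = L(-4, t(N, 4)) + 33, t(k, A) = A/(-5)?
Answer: -1390/1551 ≈ -0.89620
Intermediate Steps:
t(k, A) = -A/5 (t(k, A) = A*(-⅕) = -A/5)
z(V, N) = 29 (z(V, N) = -4 + 33 = 29)
(2751 + z(-56, 64))/(-2859 - 243) = (2751 + 29)/(-2859 - 243) = 2780/(-3102) = 2780*(-1/3102) = -1390/1551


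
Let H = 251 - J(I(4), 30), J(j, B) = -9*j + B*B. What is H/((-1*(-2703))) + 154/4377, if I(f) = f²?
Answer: -199347/1314559 ≈ -0.15165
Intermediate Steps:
J(j, B) = B² - 9*j (J(j, B) = -9*j + B² = B² - 9*j)
H = -505 (H = 251 - (30² - 9*4²) = 251 - (900 - 9*16) = 251 - (900 - 144) = 251 - 1*756 = 251 - 756 = -505)
H/((-1*(-2703))) + 154/4377 = -505/((-1*(-2703))) + 154/4377 = -505/2703 + 154*(1/4377) = -505*1/2703 + 154/4377 = -505/2703 + 154/4377 = -199347/1314559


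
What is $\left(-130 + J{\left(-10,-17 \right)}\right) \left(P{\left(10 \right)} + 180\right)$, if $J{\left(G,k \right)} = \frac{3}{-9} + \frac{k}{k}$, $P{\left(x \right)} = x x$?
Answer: $- \frac{108640}{3} \approx -36213.0$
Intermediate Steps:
$P{\left(x \right)} = x^{2}$
$J{\left(G,k \right)} = \frac{2}{3}$ ($J{\left(G,k \right)} = 3 \left(- \frac{1}{9}\right) + 1 = - \frac{1}{3} + 1 = \frac{2}{3}$)
$\left(-130 + J{\left(-10,-17 \right)}\right) \left(P{\left(10 \right)} + 180\right) = \left(-130 + \frac{2}{3}\right) \left(10^{2} + 180\right) = - \frac{388 \left(100 + 180\right)}{3} = \left(- \frac{388}{3}\right) 280 = - \frac{108640}{3}$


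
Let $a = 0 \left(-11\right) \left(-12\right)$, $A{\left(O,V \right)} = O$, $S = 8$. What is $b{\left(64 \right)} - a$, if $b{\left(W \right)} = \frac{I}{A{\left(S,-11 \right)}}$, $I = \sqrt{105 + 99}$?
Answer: $\frac{\sqrt{51}}{4} \approx 1.7854$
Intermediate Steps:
$I = 2 \sqrt{51}$ ($I = \sqrt{204} = 2 \sqrt{51} \approx 14.283$)
$a = 0$ ($a = 0 \left(-12\right) = 0$)
$b{\left(W \right)} = \frac{\sqrt{51}}{4}$ ($b{\left(W \right)} = \frac{2 \sqrt{51}}{8} = 2 \sqrt{51} \cdot \frac{1}{8} = \frac{\sqrt{51}}{4}$)
$b{\left(64 \right)} - a = \frac{\sqrt{51}}{4} - 0 = \frac{\sqrt{51}}{4} + 0 = \frac{\sqrt{51}}{4}$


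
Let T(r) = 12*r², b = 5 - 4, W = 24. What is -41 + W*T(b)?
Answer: 247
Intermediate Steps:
b = 1
-41 + W*T(b) = -41 + 24*(12*1²) = -41 + 24*(12*1) = -41 + 24*12 = -41 + 288 = 247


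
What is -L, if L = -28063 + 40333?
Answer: -12270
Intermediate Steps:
L = 12270
-L = -1*12270 = -12270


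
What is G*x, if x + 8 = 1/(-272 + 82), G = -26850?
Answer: 4083885/19 ≈ 2.1494e+5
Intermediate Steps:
x = -1521/190 (x = -8 + 1/(-272 + 82) = -8 + 1/(-190) = -8 - 1/190 = -1521/190 ≈ -8.0053)
G*x = -26850*(-1521/190) = 4083885/19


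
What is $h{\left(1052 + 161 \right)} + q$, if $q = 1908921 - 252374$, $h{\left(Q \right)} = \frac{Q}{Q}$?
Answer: $1656548$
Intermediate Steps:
$h{\left(Q \right)} = 1$
$q = 1656547$ ($q = 1908921 - 252374 = 1656547$)
$h{\left(1052 + 161 \right)} + q = 1 + 1656547 = 1656548$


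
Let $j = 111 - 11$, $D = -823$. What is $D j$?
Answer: $-82300$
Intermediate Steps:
$j = 100$ ($j = 111 - 11 = 100$)
$D j = \left(-823\right) 100 = -82300$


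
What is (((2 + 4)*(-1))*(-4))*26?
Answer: 624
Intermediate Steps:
(((2 + 4)*(-1))*(-4))*26 = ((6*(-1))*(-4))*26 = -6*(-4)*26 = 24*26 = 624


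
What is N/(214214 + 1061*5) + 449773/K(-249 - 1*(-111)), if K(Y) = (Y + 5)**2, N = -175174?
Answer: 95635066301/3883071591 ≈ 24.629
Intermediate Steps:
K(Y) = (5 + Y)**2
N/(214214 + 1061*5) + 449773/K(-249 - 1*(-111)) = -175174/(214214 + 1061*5) + 449773/((5 + (-249 - 1*(-111)))**2) = -175174/(214214 + 5305) + 449773/((5 + (-249 + 111))**2) = -175174/219519 + 449773/((5 - 138)**2) = -175174*1/219519 + 449773/((-133)**2) = -175174/219519 + 449773/17689 = 95635066301/3883071591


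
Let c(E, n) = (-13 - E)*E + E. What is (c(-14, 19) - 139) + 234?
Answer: 67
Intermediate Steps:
c(E, n) = E + E*(-13 - E) (c(E, n) = E*(-13 - E) + E = E + E*(-13 - E))
(c(-14, 19) - 139) + 234 = (-1*(-14)*(12 - 14) - 139) + 234 = (-1*(-14)*(-2) - 139) + 234 = (-28 - 139) + 234 = -167 + 234 = 67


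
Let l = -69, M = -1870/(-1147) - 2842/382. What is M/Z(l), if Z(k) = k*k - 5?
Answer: -1272717/1041930212 ≈ -0.0012215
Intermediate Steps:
M = -1272717/219077 (M = -1870*(-1/1147) - 2842*1/382 = 1870/1147 - 1421/191 = -1272717/219077 ≈ -5.8094)
Z(k) = -5 + k² (Z(k) = k² - 5 = -5 + k²)
M/Z(l) = -1272717/(219077*(-5 + (-69)²)) = -1272717/(219077*(-5 + 4761)) = -1272717/219077/4756 = -1272717/219077*1/4756 = -1272717/1041930212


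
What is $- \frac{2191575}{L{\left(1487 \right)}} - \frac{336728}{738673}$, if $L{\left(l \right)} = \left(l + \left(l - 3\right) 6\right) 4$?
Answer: $- \frac{1632853042567}{30702204572} \approx -53.184$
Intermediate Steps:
$L{\left(l \right)} = -72 + 28 l$ ($L{\left(l \right)} = \left(l + \left(-3 + l\right) 6\right) 4 = \left(l + \left(-18 + 6 l\right)\right) 4 = \left(-18 + 7 l\right) 4 = -72 + 28 l$)
$- \frac{2191575}{L{\left(1487 \right)}} - \frac{336728}{738673} = - \frac{2191575}{-72 + 28 \cdot 1487} - \frac{336728}{738673} = - \frac{2191575}{-72 + 41636} - \frac{336728}{738673} = - \frac{2191575}{41564} - \frac{336728}{738673} = - \frac{1632853042567}{30702204572}$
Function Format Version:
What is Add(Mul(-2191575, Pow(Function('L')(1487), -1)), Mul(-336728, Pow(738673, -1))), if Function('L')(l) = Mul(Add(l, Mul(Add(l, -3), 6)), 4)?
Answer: Rational(-1632853042567, 30702204572) ≈ -53.184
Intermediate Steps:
Function('L')(l) = Add(-72, Mul(28, l)) (Function('L')(l) = Mul(Add(l, Mul(Add(-3, l), 6)), 4) = Mul(Add(l, Add(-18, Mul(6, l))), 4) = Mul(Add(-18, Mul(7, l)), 4) = Add(-72, Mul(28, l)))
Add(Mul(-2191575, Pow(Function('L')(1487), -1)), Mul(-336728, Pow(738673, -1))) = Add(Mul(-2191575, Pow(Add(-72, Mul(28, 1487)), -1)), Mul(-336728, Pow(738673, -1))) = Add(Mul(-2191575, Pow(Add(-72, 41636), -1)), Mul(-336728, Rational(1, 738673))) = Add(Mul(-2191575, Pow(41564, -1)), Rational(-336728, 738673)) = Add(Mul(-2191575, Rational(1, 41564)), Rational(-336728, 738673)) = Add(Rational(-2191575, 41564), Rational(-336728, 738673)) = Rational(-1632853042567, 30702204572)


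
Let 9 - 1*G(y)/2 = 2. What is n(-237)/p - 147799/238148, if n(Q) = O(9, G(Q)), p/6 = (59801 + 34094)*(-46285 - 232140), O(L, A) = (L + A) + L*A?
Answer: -11591601586870901/18677506143376500 ≈ -0.62062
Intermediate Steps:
G(y) = 14 (G(y) = 18 - 2*2 = 18 - 4 = 14)
O(L, A) = A + L + A*L (O(L, A) = (A + L) + A*L = A + L + A*L)
p = -156856292250 (p = 6*((59801 + 34094)*(-46285 - 232140)) = 6*(93895*(-278425)) = 6*(-26142715375) = -156856292250)
n(Q) = 149 (n(Q) = 14 + 9 + 14*9 = 14 + 9 + 126 = 149)
n(-237)/p - 147799/238148 = 149/(-156856292250) - 147799/238148 = 149*(-1/156856292250) - 147799*1/238148 = -149/156856292250 - 147799/238148 = -11591601586870901/18677506143376500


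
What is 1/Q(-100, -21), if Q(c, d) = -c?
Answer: 1/100 ≈ 0.010000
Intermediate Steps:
1/Q(-100, -21) = 1/(-1*(-100)) = 1/100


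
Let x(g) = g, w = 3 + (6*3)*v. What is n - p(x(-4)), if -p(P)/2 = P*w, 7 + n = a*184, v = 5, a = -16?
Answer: -3695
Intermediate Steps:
n = -2951 (n = -7 - 16*184 = -7 - 2944 = -2951)
w = 93 (w = 3 + (6*3)*5 = 3 + 18*5 = 3 + 90 = 93)
p(P) = -186*P (p(P) = -2*P*93 = -186*P)
n - p(x(-4)) = -2951 - (-186)*(-4) = -2951 - 1*744 = -2951 - 744 = -3695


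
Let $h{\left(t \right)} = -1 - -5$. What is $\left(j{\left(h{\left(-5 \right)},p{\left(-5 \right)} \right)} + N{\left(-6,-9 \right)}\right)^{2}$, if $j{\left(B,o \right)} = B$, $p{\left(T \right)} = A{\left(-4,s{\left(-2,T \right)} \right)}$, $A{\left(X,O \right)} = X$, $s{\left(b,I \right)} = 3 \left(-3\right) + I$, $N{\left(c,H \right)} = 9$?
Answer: $169$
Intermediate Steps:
$h{\left(t \right)} = 4$ ($h{\left(t \right)} = -1 + 5 = 4$)
$s{\left(b,I \right)} = -9 + I$
$p{\left(T \right)} = -4$
$\left(j{\left(h{\left(-5 \right)},p{\left(-5 \right)} \right)} + N{\left(-6,-9 \right)}\right)^{2} = \left(4 + 9\right)^{2} = 13^{2} = 169$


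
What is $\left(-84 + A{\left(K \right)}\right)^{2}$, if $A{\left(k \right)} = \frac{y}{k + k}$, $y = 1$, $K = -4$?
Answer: $\frac{452929}{64} \approx 7077.0$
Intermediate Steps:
$A{\left(k \right)} = \frac{1}{2 k}$ ($A{\left(k \right)} = 1 \frac{1}{k + k} = 1 \frac{1}{2 k} = \frac{1}{2 k}$)
$\left(-84 + A{\left(K \right)}\right)^{2} = \left(-84 + \frac{1}{2 \left(-4\right)}\right)^{2} = \left(-84 + \frac{1}{2} \left(- \frac{1}{4}\right)\right)^{2} = \left(-84 - \frac{1}{8}\right)^{2} = \left(- \frac{673}{8}\right)^{2} = \frac{452929}{64}$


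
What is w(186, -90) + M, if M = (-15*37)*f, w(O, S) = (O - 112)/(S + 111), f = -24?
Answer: 279794/21 ≈ 13324.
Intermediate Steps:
w(O, S) = (-112 + O)/(111 + S)
M = 13320 (M = -15*37*(-24) = -555*(-24) = 13320)
w(186, -90) + M = (-112 + 186)/(111 - 90) + 13320 = 74/21 + 13320 = 279794/21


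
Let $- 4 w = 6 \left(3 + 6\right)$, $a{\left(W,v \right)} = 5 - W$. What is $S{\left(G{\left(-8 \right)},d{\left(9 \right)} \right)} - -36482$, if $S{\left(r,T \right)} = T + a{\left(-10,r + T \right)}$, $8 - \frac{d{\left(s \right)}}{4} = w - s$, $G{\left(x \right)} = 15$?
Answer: $36619$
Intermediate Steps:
$w = - \frac{27}{2}$ ($w = - \frac{6 \left(3 + 6\right)}{4} = - \frac{6 \cdot 9}{4} = \left(- \frac{1}{4}\right) 54 = - \frac{27}{2} \approx -13.5$)
$d{\left(s \right)} = 86 + 4 s$ ($d{\left(s \right)} = 32 - 4 \left(- \frac{27}{2} - s\right) = 32 + \left(54 + 4 s\right) = 86 + 4 s$)
$S{\left(r,T \right)} = 15 + T$ ($S{\left(r,T \right)} = T + \left(5 - -10\right) = T + \left(5 + 10\right) = T + 15 = 15 + T$)
$S{\left(G{\left(-8 \right)},d{\left(9 \right)} \right)} - -36482 = \left(15 + \left(86 + 4 \cdot 9\right)\right) - -36482 = \left(15 + \left(86 + 36\right)\right) + 36482 = \left(15 + 122\right) + 36482 = 137 + 36482 = 36619$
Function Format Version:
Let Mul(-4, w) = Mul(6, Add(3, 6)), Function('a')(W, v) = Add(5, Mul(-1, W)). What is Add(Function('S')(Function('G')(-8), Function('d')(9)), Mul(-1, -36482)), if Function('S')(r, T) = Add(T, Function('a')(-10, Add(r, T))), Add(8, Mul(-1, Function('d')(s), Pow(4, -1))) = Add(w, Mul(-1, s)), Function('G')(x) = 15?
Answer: 36619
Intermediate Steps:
w = Rational(-27, 2) (w = Mul(Rational(-1, 4), Mul(6, Add(3, 6))) = Mul(Rational(-1, 4), Mul(6, 9)) = Mul(Rational(-1, 4), 54) = Rational(-27, 2) ≈ -13.500)
Function('d')(s) = Add(86, Mul(4, s)) (Function('d')(s) = Add(32, Mul(-4, Add(Rational(-27, 2), Mul(-1, s)))) = Add(32, Add(54, Mul(4, s))) = Add(86, Mul(4, s)))
Function('S')(r, T) = Add(15, T) (Function('S')(r, T) = Add(T, Add(5, Mul(-1, -10))) = Add(T, Add(5, 10)) = Add(T, 15) = Add(15, T))
Add(Function('S')(Function('G')(-8), Function('d')(9)), Mul(-1, -36482)) = Add(Add(15, Add(86, Mul(4, 9))), Mul(-1, -36482)) = Add(Add(15, Add(86, 36)), 36482) = Add(Add(15, 122), 36482) = Add(137, 36482) = 36619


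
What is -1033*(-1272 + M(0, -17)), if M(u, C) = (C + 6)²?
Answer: 1188983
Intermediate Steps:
M(u, C) = (6 + C)²
-1033*(-1272 + M(0, -17)) = -1033*(-1272 + (6 - 17)²) = -1033*(-1272 + (-11)²) = -1033*(-1272 + 121) = -1033*(-1151) = 1188983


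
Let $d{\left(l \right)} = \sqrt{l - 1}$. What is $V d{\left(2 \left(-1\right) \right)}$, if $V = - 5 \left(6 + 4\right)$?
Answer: $- 50 i \sqrt{3} \approx - 86.603 i$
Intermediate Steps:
$d{\left(l \right)} = \sqrt{-1 + l}$
$V = -50$ ($V = \left(-5\right) 10 = -50$)
$V d{\left(2 \left(-1\right) \right)} = - 50 \sqrt{-1 + 2 \left(-1\right)} = - 50 \sqrt{-1 - 2} = - 50 \sqrt{-3} = - 50 i \sqrt{3}$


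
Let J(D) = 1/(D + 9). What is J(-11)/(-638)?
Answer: 1/1276 ≈ 0.00078370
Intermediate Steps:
J(D) = 1/(9 + D)
J(-11)/(-638) = 1/((9 - 11)*(-638)) = -1/638/(-2) = -½*(-1/638) = 1/1276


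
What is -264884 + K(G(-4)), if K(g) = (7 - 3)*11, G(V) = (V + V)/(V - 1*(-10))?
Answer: -264840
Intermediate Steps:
G(V) = 2*V/(10 + V) (G(V) = (2*V)/(V + 10) = (2*V)/(10 + V) = 2*V/(10 + V))
K(g) = 44 (K(g) = 4*11 = 44)
-264884 + K(G(-4)) = -264884 + 44 = -264840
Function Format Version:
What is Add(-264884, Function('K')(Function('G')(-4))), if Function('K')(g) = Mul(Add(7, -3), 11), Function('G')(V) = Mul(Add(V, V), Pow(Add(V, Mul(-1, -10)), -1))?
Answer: -264840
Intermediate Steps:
Function('G')(V) = Mul(2, V, Pow(Add(10, V), -1)) (Function('G')(V) = Mul(Mul(2, V), Pow(Add(V, 10), -1)) = Mul(Mul(2, V), Pow(Add(10, V), -1)) = Mul(2, V, Pow(Add(10, V), -1)))
Function('K')(g) = 44 (Function('K')(g) = Mul(4, 11) = 44)
Add(-264884, Function('K')(Function('G')(-4))) = Add(-264884, 44) = -264840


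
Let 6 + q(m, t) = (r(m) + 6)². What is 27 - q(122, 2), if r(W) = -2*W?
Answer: -56611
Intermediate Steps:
q(m, t) = -6 + (6 - 2*m)² (q(m, t) = -6 + (-2*m + 6)² = -6 + (6 - 2*m)²)
27 - q(122, 2) = 27 - (-6 + 4*(-3 + 122)²) = 27 - (-6 + 4*119²) = 27 - (-6 + 4*14161) = 27 - (-6 + 56644) = 27 - 1*56638 = 27 - 56638 = -56611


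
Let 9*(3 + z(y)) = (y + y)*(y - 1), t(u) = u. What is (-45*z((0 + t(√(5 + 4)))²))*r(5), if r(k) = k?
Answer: -2925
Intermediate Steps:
z(y) = -3 + 2*y*(-1 + y)/9 (z(y) = -3 + ((y + y)*(y - 1))/9 = -3 + ((2*y)*(-1 + y))/9 = -3 + (2*y*(-1 + y))/9 = -3 + 2*y*(-1 + y)/9)
(-45*z((0 + t(√(5 + 4)))²))*r(5) = -45*(-3 - 2*(0 + √(5 + 4))²/9 + 2*((0 + √(5 + 4))²)²/9)*5 = -45*(-3 - 2*(0 + √9)²/9 + 2*((0 + √9)²)²/9)*5 = -45*(-3 - 2*(0 + 3)²/9 + 2*((0 + 3)²)²/9)*5 = -45*(-3 - 2/9*3² + 2*(3²)²/9)*5 = -45*(-3 - 2/9*9 + (2/9)*9²)*5 = -45*(-3 - 2 + (2/9)*81)*5 = -45*(-3 - 2 + 18)*5 = -45*13*5 = -585*5 = -2925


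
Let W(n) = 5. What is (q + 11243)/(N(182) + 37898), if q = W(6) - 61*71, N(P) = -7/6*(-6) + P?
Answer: 6917/38087 ≈ 0.18161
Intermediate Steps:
N(P) = 7 + P (N(P) = -7*⅙*(-6) + P = -7/6*(-6) + P = 7 + P)
q = -4326 (q = 5 - 61*71 = 5 - 4331 = -4326)
(q + 11243)/(N(182) + 37898) = (-4326 + 11243)/((7 + 182) + 37898) = 6917/(189 + 37898) = 6917/38087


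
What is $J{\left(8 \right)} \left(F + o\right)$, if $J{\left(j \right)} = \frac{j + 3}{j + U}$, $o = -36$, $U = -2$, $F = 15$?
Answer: $- \frac{77}{2} \approx -38.5$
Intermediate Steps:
$J{\left(j \right)} = \frac{3 + j}{-2 + j}$ ($J{\left(j \right)} = \frac{j + 3}{j - 2} = \frac{3 + j}{-2 + j}$)
$J{\left(8 \right)} \left(F + o\right) = \frac{3 + 8}{-2 + 8} \left(15 - 36\right) = \frac{1}{6} \cdot 11 \left(-21\right) = \frac{11}{6} \left(-21\right) = - \frac{77}{2}$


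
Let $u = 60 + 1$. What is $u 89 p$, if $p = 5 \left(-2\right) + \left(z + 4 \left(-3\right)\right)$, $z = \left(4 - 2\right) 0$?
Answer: $-119438$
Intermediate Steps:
$z = 0$ ($z = 2 \cdot 0 = 0$)
$u = 61$
$p = -22$ ($p = 5 \left(-2\right) + \left(0 + 4 \left(-3\right)\right) = -10 + \left(0 - 12\right) = -10 - 12 = -22$)
$u 89 p = 61 \cdot 89 \left(-22\right) = 5429 \left(-22\right) = -119438$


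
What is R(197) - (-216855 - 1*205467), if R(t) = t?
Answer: 422519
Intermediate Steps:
R(197) - (-216855 - 1*205467) = 197 - (-216855 - 1*205467) = 197 - (-216855 - 205467) = 197 - 1*(-422322) = 197 + 422322 = 422519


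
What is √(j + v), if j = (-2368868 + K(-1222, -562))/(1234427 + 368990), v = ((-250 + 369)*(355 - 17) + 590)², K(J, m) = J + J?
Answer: 4*√267638594536213026482/1603417 ≈ 40812.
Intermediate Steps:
K(J, m) = 2*J
v = 1665619344 (v = (119*338 + 590)² = (40222 + 590)² = 40812² = 1665619344)
j = -2371312/1603417 (j = (-2368868 + 2*(-1222))/(1234427 + 368990) = (-2368868 - 2444)/1603417 = -2371312*1/1603417 = -2371312/1603417 ≈ -1.4789)
√(j + v) = √(-2371312/1603417 + 1665619344) = √(2670682369327136/1603417) = 4*√267638594536213026482/1603417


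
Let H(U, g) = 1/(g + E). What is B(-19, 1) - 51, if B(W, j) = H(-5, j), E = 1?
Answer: -101/2 ≈ -50.500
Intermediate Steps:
H(U, g) = 1/(1 + g) (H(U, g) = 1/(g + 1) = 1/(1 + g))
B(W, j) = 1/(1 + j)
B(-19, 1) - 51 = 1/(1 + 1) - 51 = 1/2 - 51 = -101/2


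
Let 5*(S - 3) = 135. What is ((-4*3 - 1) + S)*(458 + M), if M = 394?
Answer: 14484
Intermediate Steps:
S = 30 (S = 3 + (⅕)*135 = 3 + 27 = 30)
((-4*3 - 1) + S)*(458 + M) = ((-4*3 - 1) + 30)*(458 + 394) = ((-12 - 1) + 30)*852 = (-13 + 30)*852 = 17*852 = 14484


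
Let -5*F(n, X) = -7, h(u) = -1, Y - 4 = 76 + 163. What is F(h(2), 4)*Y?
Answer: 1701/5 ≈ 340.20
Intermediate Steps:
Y = 243 (Y = 4 + (76 + 163) = 4 + 239 = 243)
F(n, X) = 7/5 (F(n, X) = -1/5*(-7) = 7/5)
F(h(2), 4)*Y = (7/5)*243 = 1701/5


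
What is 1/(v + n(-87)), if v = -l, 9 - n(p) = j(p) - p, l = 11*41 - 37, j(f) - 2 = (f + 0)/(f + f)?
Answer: -2/989 ≈ -0.0020222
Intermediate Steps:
j(f) = 5/2 (j(f) = 2 + (f + 0)/(f + f) = 2 + f/((2*f)) = 2 + f*(1/(2*f)) = 2 + ½ = 5/2)
l = 414 (l = 451 - 37 = 414)
n(p) = 13/2 + p (n(p) = 9 - (5/2 - p) = 9 + (-5/2 + p) = 13/2 + p)
v = -414 (v = -1*414 = -414)
1/(v + n(-87)) = 1/(-414 + (13/2 - 87)) = 1/(-414 - 161/2) = 1/(-989/2) = -2/989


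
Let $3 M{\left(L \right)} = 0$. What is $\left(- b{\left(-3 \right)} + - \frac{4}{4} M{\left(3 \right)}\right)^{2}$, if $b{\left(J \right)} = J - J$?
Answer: $0$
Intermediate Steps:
$M{\left(L \right)} = 0$ ($M{\left(L \right)} = \frac{1}{3} \cdot 0 = 0$)
$b{\left(J \right)} = 0$
$\left(- b{\left(-3 \right)} + - \frac{4}{4} M{\left(3 \right)}\right)^{2} = \left(\left(-1\right) 0 + - \frac{4}{4} \cdot 0\right)^{2} = \left(0 + \left(-4\right) \frac{1}{4} \cdot 0\right)^{2} = \left(0 - 0\right)^{2} = \left(0 + 0\right)^{2} = 0^{2} = 0$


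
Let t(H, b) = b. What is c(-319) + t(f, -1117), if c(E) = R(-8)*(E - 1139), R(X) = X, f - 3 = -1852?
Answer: 10547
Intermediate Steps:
f = -1849 (f = 3 - 1852 = -1849)
c(E) = 9112 - 8*E (c(E) = -8*(E - 1139) = -8*(-1139 + E) = 9112 - 8*E)
c(-319) + t(f, -1117) = (9112 - 8*(-319)) - 1117 = (9112 + 2552) - 1117 = 11664 - 1117 = 10547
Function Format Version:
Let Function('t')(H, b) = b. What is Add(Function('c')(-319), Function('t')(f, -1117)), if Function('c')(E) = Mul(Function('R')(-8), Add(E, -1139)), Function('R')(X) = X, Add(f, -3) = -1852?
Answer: 10547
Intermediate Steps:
f = -1849 (f = Add(3, -1852) = -1849)
Function('c')(E) = Add(9112, Mul(-8, E)) (Function('c')(E) = Mul(-8, Add(E, -1139)) = Mul(-8, Add(-1139, E)) = Add(9112, Mul(-8, E)))
Add(Function('c')(-319), Function('t')(f, -1117)) = Add(Add(9112, Mul(-8, -319)), -1117) = Add(Add(9112, 2552), -1117) = Add(11664, -1117) = 10547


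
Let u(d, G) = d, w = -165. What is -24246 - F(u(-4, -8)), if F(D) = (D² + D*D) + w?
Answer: -24113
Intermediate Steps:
F(D) = -165 + 2*D² (F(D) = (D² + D*D) - 165 = (D² + D²) - 165 = 2*D² - 165 = -165 + 2*D²)
-24246 - F(u(-4, -8)) = -24246 - (-165 + 2*(-4)²) = -24246 - (-165 + 2*16) = -24246 - (-165 + 32) = -24246 - 1*(-133) = -24246 + 133 = -24113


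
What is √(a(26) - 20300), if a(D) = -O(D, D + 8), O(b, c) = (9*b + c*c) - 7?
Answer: I*√21683 ≈ 147.25*I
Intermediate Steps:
O(b, c) = -7 + c² + 9*b (O(b, c) = (9*b + c²) - 7 = (c² + 9*b) - 7 = -7 + c² + 9*b)
a(D) = 7 - (8 + D)² - 9*D (a(D) = -(-7 + (D + 8)² + 9*D) = -(-7 + (8 + D)² + 9*D) = 7 - (8 + D)² - 9*D)
√(a(26) - 20300) = √((7 - (8 + 26)² - 9*26) - 20300) = √((7 - 1*34² - 234) - 20300) = √((7 - 1*1156 - 234) - 20300) = √((7 - 1156 - 234) - 20300) = √(-1383 - 20300) = √(-21683) = I*√21683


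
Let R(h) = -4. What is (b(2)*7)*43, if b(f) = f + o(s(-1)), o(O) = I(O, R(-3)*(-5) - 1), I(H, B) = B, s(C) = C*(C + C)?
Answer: 6321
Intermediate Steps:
s(C) = 2*C² (s(C) = C*(2*C) = 2*C²)
o(O) = 19 (o(O) = -4*(-5) - 1 = 20 - 1 = 19)
b(f) = 19 + f (b(f) = f + 19 = 19 + f)
(b(2)*7)*43 = ((19 + 2)*7)*43 = (21*7)*43 = 147*43 = 6321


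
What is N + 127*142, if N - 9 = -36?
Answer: 18007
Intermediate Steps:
N = -27 (N = 9 - 36 = -27)
N + 127*142 = -27 + 127*142 = -27 + 18034 = 18007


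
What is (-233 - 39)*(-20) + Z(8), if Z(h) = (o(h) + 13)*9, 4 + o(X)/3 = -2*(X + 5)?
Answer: 4747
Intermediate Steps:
o(X) = -42 - 6*X (o(X) = -12 + 3*(-2*(X + 5)) = -12 + 3*(-2*(5 + X)) = -12 + 3*(-10 - 2*X) = -12 + (-30 - 6*X) = -42 - 6*X)
Z(h) = -261 - 54*h (Z(h) = ((-42 - 6*h) + 13)*9 = (-29 - 6*h)*9 = -261 - 54*h)
(-233 - 39)*(-20) + Z(8) = (-233 - 39)*(-20) + (-261 - 54*8) = -272*(-20) + (-261 - 432) = 5440 - 693 = 4747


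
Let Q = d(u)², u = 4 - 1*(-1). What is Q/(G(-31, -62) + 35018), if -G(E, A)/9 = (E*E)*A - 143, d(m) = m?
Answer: 25/572543 ≈ 4.3665e-5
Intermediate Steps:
u = 5 (u = 4 + 1 = 5)
G(E, A) = 1287 - 9*A*E² (G(E, A) = -9*((E*E)*A - 143) = -9*(E²*A - 143) = -9*(A*E² - 143) = -9*(-143 + A*E²) = 1287 - 9*A*E²)
Q = 25 (Q = 5² = 25)
Q/(G(-31, -62) + 35018) = 25/((1287 - 9*(-62)*(-31)²) + 35018) = 25/((1287 - 9*(-62)*961) + 35018) = 25/((1287 + 536238) + 35018) = 25/(537525 + 35018) = 25/572543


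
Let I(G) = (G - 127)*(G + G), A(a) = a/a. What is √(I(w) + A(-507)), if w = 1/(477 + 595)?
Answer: √876898/1072 ≈ 0.87353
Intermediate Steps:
A(a) = 1
w = 1/1072 ≈ 0.00093284
I(G) = 2*G*(-127 + G) (I(G) = (-127 + G)*(2*G) = 2*G*(-127 + G))
√(I(w) + A(-507)) = √(2*(1/1072)*(-127 + 1/1072) + 1) = √(2*(1/1072)*(-136143/1072) + 1) = √(-136143/574592 + 1) = √(438449/574592) = √876898/1072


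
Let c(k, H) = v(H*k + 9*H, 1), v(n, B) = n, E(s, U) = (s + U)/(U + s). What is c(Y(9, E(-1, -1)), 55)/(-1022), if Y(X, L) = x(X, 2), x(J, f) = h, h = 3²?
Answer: -495/511 ≈ -0.96869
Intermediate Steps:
E(s, U) = 1 (E(s, U) = (U + s)/(U + s) = 1)
h = 9
x(J, f) = 9
Y(X, L) = 9
c(k, H) = 9*H + H*k (c(k, H) = H*k + 9*H = 9*H + H*k)
c(Y(9, E(-1, -1)), 55)/(-1022) = (55*(9 + 9))/(-1022) = (55*18)*(-1/1022) = 990*(-1/1022) = -495/511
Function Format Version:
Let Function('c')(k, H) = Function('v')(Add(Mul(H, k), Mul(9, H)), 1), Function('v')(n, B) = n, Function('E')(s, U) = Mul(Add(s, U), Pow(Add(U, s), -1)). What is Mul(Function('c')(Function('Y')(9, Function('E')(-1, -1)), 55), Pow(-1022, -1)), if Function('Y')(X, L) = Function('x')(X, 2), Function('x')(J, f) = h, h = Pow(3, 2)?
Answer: Rational(-495, 511) ≈ -0.96869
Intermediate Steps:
Function('E')(s, U) = 1 (Function('E')(s, U) = Mul(Add(U, s), Pow(Add(U, s), -1)) = 1)
h = 9
Function('x')(J, f) = 9
Function('Y')(X, L) = 9
Function('c')(k, H) = Add(Mul(9, H), Mul(H, k)) (Function('c')(k, H) = Add(Mul(H, k), Mul(9, H)) = Add(Mul(9, H), Mul(H, k)))
Mul(Function('c')(Function('Y')(9, Function('E')(-1, -1)), 55), Pow(-1022, -1)) = Mul(Mul(55, Add(9, 9)), Pow(-1022, -1)) = Mul(Mul(55, 18), Rational(-1, 1022)) = Mul(990, Rational(-1, 1022)) = Rational(-495, 511)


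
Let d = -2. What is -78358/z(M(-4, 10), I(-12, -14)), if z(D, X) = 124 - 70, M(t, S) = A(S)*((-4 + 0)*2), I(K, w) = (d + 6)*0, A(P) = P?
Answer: -39179/27 ≈ -1451.1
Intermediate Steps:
I(K, w) = 0 (I(K, w) = (-2 + 6)*0 = 4*0 = 0)
M(t, S) = -8*S (M(t, S) = S*((-4 + 0)*2) = S*(-4*2) = S*(-8) = -8*S)
z(D, X) = 54
-78358/z(M(-4, 10), I(-12, -14)) = -78358/54 = -78358*1/54 = -39179/27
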